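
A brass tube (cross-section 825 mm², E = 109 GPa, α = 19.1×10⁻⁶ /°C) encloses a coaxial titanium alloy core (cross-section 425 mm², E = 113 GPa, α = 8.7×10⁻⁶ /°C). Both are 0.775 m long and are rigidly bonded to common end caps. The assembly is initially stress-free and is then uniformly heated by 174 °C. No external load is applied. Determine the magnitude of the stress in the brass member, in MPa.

σ ≈ 68.7 MPa (compressive)

Both members must finish at the same length. With the larger α, the brass tends to over-expand; the plates restrain it, putting the brass in compression and the titanium alloy in tension. With no external load the two internal forces are equal and opposite, magnitude P.
Equating the net (thermal + elastic) strains gives |α₁ − α₂|·ΔT = P·[1/(A₁E₁) + 1/(A₂E₂)].
|α₁ − α₂|·ΔT = 10.4×10⁻⁶ × 174 = 0.00181.
1/(A₁E₁) + 1/(A₂E₂) = 1/(825×109×10³) + 1/(425×113×10³) = 3.194×10⁻⁸ N⁻¹.
P = 0.00181 / 3.194×10⁻⁸ = 56650 N = 56.65 kN.
σ_{brass} = P/A₁ = 56650/825 = 68.67 MPa, compressive.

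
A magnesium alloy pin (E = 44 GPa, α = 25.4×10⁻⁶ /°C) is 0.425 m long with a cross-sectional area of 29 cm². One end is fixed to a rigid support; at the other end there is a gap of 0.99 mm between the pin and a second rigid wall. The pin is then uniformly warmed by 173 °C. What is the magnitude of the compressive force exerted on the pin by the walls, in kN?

P ≈ 263 kN

Free thermal elongation = αΔT L = 25.4×10⁻⁶ × 173 × 425 = 1.868 mm.
The gap closes (δ_free > 0.99 mm) and the wall then resists a further 1.868 − 0.99 = 0.8775 mm of expansion.
So σ = E(δ_free − g)/L = 44×10³ × 0.8775/425 = 90.85 MPa.
P = σA = 90.85 × 2900 = 263.5 kN.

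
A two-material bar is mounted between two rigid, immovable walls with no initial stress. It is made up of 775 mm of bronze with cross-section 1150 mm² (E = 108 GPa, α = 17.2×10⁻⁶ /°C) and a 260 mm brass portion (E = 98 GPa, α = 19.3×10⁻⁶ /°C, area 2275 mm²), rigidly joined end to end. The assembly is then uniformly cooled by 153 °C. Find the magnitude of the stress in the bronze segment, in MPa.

Free thermal contraction of the whole bar: Σ αᵢΔT Lᵢ = 17.2×10⁻⁶×153×775 + 19.3×10⁻⁶×153×260 = 2.807 mm.
Since the ends are fixed, an axial force P builds up, equal in every segment, with P · Σ Lᵢ/(AᵢEᵢ) = δ_free.
Σ Lᵢ/(AᵢEᵢ) = 775/(1150×108×10³) + 260/(2275×98×10³) = 7.406×10⁻⁶ mm/N.
So P = 2.807 / 7.406×10⁻⁶ = 379 kN, tensile.
σ_{bronze} = P / A = 379000 / 1150 = 329.6 MPa.

σ ≈ 330 MPa (tensile)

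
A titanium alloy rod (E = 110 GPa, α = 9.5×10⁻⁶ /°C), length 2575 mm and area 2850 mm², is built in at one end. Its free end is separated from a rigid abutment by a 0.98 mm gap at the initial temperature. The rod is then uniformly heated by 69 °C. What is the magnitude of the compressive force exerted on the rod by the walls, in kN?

P ≈ 86.2 kN

Unrestrained expansion: δ_free = αΔT L = 9.5×10⁻⁶ × 69 × 2575 = 1.688 mm.
The gap closes (δ_free > 0.98 mm) and the wall then resists a further 1.688 − 0.98 = 0.7079 mm of expansion.
So σ = E(δ_free − g)/L = 110×10³ × 0.7079/2575 = 30.24 MPa.
Force on the wall = σA = 30.24 × 2850 mm² = 86.19 kN.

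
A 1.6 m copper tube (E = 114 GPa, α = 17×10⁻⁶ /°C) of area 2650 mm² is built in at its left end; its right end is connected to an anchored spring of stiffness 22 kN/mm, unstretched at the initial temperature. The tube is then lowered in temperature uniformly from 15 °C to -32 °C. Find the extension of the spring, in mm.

If the spring were absent the tube would shorten by αΔT L = 17×10⁻⁶ × 47 × 1600 = 1.278 mm.
With a force P in the spring, the elastic change of the tube is PL/(AE) and that of the spring is P/k; compatibility requires their sum to equal δ_free.
P [ L/(AE) + 1/k ] = δ_free → P [ 1600/(2650×114×10³) + 1/(22×10³) ] = 1.278.
P = 1.278 / 5.075×10⁻⁵ = 25190 N.
Spring extension = P/k = 25190/(22×10³) = 1.145 mm.

δ ≈ 1.14 mm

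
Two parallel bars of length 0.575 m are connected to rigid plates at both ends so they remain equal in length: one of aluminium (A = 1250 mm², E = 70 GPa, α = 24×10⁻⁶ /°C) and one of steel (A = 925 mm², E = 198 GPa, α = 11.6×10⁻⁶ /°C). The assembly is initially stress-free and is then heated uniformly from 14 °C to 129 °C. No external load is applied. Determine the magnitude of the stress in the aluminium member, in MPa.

Equilibrium of a rigid end plate with no external load gives equal and opposite internal forces ±P in the two members. Since α_{aluminium} > α_{steel}, heating drives the aluminium into compression and the steel into tension.
Equating the net (thermal + elastic) strains gives |α₁ − α₂|·ΔT = P·[1/(A₁E₁) + 1/(A₂E₂)].
|α₁ − α₂|·ΔT = 12.4×10⁻⁶ × 115 = 0.001426.
1/(A₁E₁) + 1/(A₂E₂) = 1/(1250×70×10³) + 1/(925×198×10³) = 1.689×10⁻⁸ N⁻¹.
So P = 0.001426 / 1.689×10⁻⁸ = 84.44 kN.
σ_{aluminium} = P/A₁ = 84440/1250 = 67.55 MPa, compressive.

σ ≈ 67.5 MPa (compressive)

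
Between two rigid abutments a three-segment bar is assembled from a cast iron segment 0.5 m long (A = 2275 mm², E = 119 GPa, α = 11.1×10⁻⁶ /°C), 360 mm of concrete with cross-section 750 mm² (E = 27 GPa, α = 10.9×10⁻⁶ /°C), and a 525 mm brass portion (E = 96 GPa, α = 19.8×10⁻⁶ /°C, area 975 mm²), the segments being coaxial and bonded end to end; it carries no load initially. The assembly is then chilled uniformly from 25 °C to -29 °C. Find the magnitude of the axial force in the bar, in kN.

Free thermal contraction of the whole bar: Σ αᵢΔT Lᵢ = 11.1×10⁻⁶×54×500 + 10.9×10⁻⁶×54×360 + 19.8×10⁻⁶×54×525 = 1.073 mm.
Since the ends are fixed, an axial force P builds up, equal in every segment, with P · Σ Lᵢ/(AᵢEᵢ) = δ_free.
Σ Lᵢ/(AᵢEᵢ) = 500/(2275×119×10³) + 360/(750×27×10³) + 525/(975×96×10³) = 2.523×10⁻⁵ mm/N.
Hence P = δ_free / Σ(L/AE) = 1.073/2.523×10⁻⁵ = 42.52 kN (tensile).

P ≈ 42.5 kN (tensile)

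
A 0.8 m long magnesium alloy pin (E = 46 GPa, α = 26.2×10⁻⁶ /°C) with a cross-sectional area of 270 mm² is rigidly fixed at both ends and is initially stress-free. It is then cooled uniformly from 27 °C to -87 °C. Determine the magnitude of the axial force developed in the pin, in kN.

The ends cannot move, so σ = EαΔT = 46×10³ × 26.2×10⁻⁶ × 114 = 137.4 MPa.
P = AEαΔT = 270 × 46×10³ × 26.2×10⁻⁶ × 114 = 37.1 kN (tensile).

P ≈ 37.1 kN (tensile)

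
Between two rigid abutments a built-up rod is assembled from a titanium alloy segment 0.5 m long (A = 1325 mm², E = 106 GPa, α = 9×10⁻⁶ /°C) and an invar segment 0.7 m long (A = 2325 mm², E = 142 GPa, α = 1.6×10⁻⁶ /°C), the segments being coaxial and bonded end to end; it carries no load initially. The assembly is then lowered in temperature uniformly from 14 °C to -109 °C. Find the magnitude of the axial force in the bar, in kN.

P ≈ 122 kN (tensile)

With the walls removed the bar would change length by δ_free = Σ αᵢΔT Lᵢ = 9×10⁻⁶×123×500 + 1.6×10⁻⁶×123×700 = 0.6913 mm.
Since the ends are fixed, an axial force P builds up, equal in every segment, with P · Σ Lᵢ/(AᵢEᵢ) = δ_free.
Σ Lᵢ/(AᵢEᵢ) = 500/(1325×106×10³) + 700/(2325×142×10³) = 5.68×10⁻⁶ mm/N.
So P = 0.6913 / 5.68×10⁻⁶ = 121.7 kN, tensile.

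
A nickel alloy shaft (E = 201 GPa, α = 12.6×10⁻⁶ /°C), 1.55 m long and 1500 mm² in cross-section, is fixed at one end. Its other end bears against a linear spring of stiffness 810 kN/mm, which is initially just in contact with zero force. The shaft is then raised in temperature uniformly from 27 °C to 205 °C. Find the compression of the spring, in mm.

δ ≈ 0.673 mm

Free thermal expansion: δ_free = αΔT L = 12.6×10⁻⁶ × 178 × 1550 = 3.476 mm.
Let P be the compressive force at the spring. The shaft shortens elastically by PL/(AE) and the spring compresses by P/k; together these equal δ_free.
P [ L/(AE) + 1/k ] = δ_free → P [ 1550/(1500×201×10³) + 1/(810×10³) ] = 3.476.
P = 3.476 / 6.376×10⁻⁶ = 545300 N.
Spring compression = P/k = 545300/(810×10³) = 0.6732 mm.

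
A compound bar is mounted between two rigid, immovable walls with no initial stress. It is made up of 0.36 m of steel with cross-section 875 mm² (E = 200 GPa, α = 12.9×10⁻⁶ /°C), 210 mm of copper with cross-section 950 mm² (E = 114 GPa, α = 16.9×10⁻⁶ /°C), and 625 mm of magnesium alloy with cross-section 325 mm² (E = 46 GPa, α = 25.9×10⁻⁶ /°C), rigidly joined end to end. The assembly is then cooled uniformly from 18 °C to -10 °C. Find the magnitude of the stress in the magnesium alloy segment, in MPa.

σ ≈ 45.9 MPa (tensile)

If the supports were absent, the total length change would be Σ αᵢΔT Lᵢ = 12.9×10⁻⁶×28×360 + 16.9×10⁻⁶×28×210 + 25.9×10⁻⁶×28×625 = 0.6827 mm.
The rigid supports impose zero overall length change; the single axial force P common to all segments must satisfy P Σ Lᵢ/(AᵢEᵢ) = δ_free.
Σ Lᵢ/(AᵢEᵢ) = 360/(875×200×10³) + 210/(950×114×10³) + 625/(325×46×10³) = 4.58×10⁻⁵ mm/N.
So P = 0.6827 / 4.58×10⁻⁵ = 14.9 kN, tensile.
σ_{magnesium alloy} = P / A = 14900 / 325 = 45.86 MPa.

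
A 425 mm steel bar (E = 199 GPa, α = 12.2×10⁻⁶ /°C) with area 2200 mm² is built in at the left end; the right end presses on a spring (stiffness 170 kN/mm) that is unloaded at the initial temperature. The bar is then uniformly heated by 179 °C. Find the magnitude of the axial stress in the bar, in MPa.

σ ≈ 61.6 MPa (compressive)

If the spring were absent the bar would lengthen by αΔT L = 12.2×10⁻⁶ × 179 × 425 = 0.9281 mm.
With a force P in the spring, the elastic change of the bar is PL/(AE) and that of the spring is P/k; compatibility requires their sum to equal δ_free.
P [ L/(AE) + 1/k ] = δ_free → P [ 425/(2200×199×10³) + 1/(170×10³) ] = 0.9281.
P = 0.9281 / 6.853×10⁻⁶ = 135400 N.
σ = P/A = 135400/2200 = 61.56 MPa.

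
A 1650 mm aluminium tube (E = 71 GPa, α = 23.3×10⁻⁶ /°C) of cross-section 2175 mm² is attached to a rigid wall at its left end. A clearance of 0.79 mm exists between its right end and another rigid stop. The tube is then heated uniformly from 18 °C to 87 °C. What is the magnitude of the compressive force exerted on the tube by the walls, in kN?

P ≈ 174 kN

Unrestrained expansion: δ_free = αΔT L = 23.3×10⁻⁶ × 69 × 1650 = 2.653 mm.
After closing the 0.79 mm clearance, 2.653 − 0.79 = 1.863 mm of expansion remains to be suppressed by the wall.
So σ = E(δ_free − g)/L = 71×10³ × 1.863/1650 = 80.15 MPa.
P = σA = 80.15 × 2175 = 174.3 kN.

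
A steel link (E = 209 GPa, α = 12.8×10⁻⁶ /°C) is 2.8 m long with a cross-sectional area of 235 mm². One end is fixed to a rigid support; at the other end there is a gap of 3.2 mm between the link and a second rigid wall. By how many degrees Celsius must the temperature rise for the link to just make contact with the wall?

ΔT ≈ 89.3 °C

Contact occurs when the free expansion equals the gap: αΔT L = 3.2 mm.
ΔT = 3.2 / (12.8×10⁻⁶ × 2800) = 89.29 °C.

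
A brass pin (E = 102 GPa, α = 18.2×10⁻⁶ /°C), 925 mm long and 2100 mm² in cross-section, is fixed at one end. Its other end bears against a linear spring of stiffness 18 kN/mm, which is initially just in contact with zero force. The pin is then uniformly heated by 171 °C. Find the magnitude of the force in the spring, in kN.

P ≈ 48.1 kN

The unrestrained thermal change is αΔT L = 18.2×10⁻⁶ × 171 × 925 = 2.879 mm.
Let P be the compressive force at the spring. The pin shortens elastically by PL/(AE) and the spring compresses by P/k; together these equal δ_free.
P [ L/(AE) + 1/k ] = δ_free → P [ 925/(2100×102×10³) + 1/(18×10³) ] = 2.879.
P = 2.879 / 5.987×10⁻⁵ = 48080 N.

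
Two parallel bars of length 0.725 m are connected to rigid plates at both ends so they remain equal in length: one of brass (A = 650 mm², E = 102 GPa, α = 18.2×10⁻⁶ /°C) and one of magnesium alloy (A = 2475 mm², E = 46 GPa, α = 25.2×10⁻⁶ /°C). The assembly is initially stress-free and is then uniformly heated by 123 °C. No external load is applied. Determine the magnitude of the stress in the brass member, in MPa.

σ ≈ 55.5 MPa (tensile)

The magnesium alloy has the larger α, so on heating it would change length more than the brass if both were free. The rigid plates force a common final length, so the magnesium alloy is put into compression and the brass into tension, with equal and opposite forces P (no external load).
Compatibility of the two members (thermal + elastic change equal): (α₁ − α₂)ΔT = P·[1/(A₁E₁) + 1/(A₂E₂)].
|α₁ − α₂|·ΔT = 7×10⁻⁶ × 123 = 0.000861.
1/(A₁E₁) + 1/(A₂E₂) = 1/(650×102×10³) + 1/(2475×46×10³) = 2.387×10⁻⁸ N⁻¹.
So P = 0.000861 / 2.387×10⁻⁸ = 36.08 kN.
σ_{brass} = P/A₁ = 36080/650 = 55.5 MPa, tensile.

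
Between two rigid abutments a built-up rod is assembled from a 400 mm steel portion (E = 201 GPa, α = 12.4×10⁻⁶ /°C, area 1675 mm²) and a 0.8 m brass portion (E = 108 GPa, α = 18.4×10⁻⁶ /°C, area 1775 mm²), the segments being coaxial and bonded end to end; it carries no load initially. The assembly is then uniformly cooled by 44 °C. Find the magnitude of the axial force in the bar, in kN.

If the supports were absent, the total length change would be Σ αᵢΔT Lᵢ = 12.4×10⁻⁶×44×400 + 18.4×10⁻⁶×44×800 = 0.8659 mm.
The walls prevent any net length change, so an axial force P (same in every segment) develops. Compatibility: P · Σ Lᵢ/(AᵢEᵢ) = δ_free.
The series flexibility is Σ Lᵢ/(AᵢEᵢ) = 400/(1675×201×10³) + 800/(1775×108×10³) = 5.361×10⁻⁶ mm/N.
P = 0.8659 / 5.361×10⁻⁶ = 161500 N = 161.5 kN, tensile.

P ≈ 162 kN (tensile)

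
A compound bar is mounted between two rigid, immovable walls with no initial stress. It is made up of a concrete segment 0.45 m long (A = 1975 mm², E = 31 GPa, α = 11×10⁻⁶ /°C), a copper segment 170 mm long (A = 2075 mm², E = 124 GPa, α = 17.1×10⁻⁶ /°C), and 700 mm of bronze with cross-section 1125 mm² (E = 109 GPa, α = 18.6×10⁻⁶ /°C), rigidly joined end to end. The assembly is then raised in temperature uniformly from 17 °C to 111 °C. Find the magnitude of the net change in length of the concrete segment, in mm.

|ΔL| ≈ 0.586 mm

Free thermal expansion of the whole bar: Σ αᵢΔT Lᵢ = 11×10⁻⁶×94×450 + 17.1×10⁻⁶×94×170 + 18.6×10⁻⁶×94×700 = 1.962 mm.
The rigid supports impose zero overall length change; the single axial force P common to all segments must satisfy P Σ Lᵢ/(AᵢEᵢ) = δ_free.
The series flexibility is Σ Lᵢ/(AᵢEᵢ) = 450/(1975×31×10³) + 170/(2075×124×10³) + 700/(1125×109×10³) = 1.372×10⁻⁵ mm/N.
P = 1.962 / 1.372×10⁻⁵ = 143000 N = 143 kN, compressive.
For the concrete segment, free thermal change = 11×10⁻⁶×94×450 = 0.4653 mm and elastic change from P = 143000×450/(1975×31×10³) = 1.051 mm; these oppose, so the net change is 0.586 mm (segment shortens).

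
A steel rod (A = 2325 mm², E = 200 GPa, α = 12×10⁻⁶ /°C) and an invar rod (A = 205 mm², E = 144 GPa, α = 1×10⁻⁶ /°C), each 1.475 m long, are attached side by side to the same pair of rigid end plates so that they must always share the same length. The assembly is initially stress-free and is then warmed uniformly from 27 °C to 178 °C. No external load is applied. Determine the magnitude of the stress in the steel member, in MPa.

σ ≈ 19.8 MPa (compressive)

Equilibrium of a rigid end plate with no external load gives equal and opposite internal forces ±P in the two members. Since α_{steel} > α_{invar}, heating drives the steel into compression and the invar into tension.
Setting the final lengths equal and cancelling L: (α₁ − α₂)ΔT = P/(A₁E₁) + P/(A₂E₂).
|α₁ − α₂|·ΔT = 11×10⁻⁶ × 151 = 0.001661.
1/(A₁E₁) + 1/(A₂E₂) = 1/(2325×200×10³) + 1/(205×144×10³) = 3.603×10⁻⁸ N⁻¹.
So P = 0.001661 / 3.603×10⁻⁸ = 46.11 kN.
σ_{steel} = P/A₁ = 46110/2325 = 19.83 MPa, compressive.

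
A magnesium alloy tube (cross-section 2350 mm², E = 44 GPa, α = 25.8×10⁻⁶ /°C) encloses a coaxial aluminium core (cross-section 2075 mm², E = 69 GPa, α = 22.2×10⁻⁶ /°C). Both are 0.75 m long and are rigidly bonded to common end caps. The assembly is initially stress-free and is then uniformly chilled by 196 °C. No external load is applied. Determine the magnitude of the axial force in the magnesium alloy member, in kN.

P ≈ 42.4 kN (tensile in the magnesium alloy)

Both members must finish at the same length. With the larger α, the magnesium alloy tends to over-contract; the plates restrain it, putting the magnesium alloy in tension and the aluminium in compression. With no external load the two internal forces are equal and opposite, magnitude P.
Compatibility of the two members (thermal + elastic change equal): (α₁ − α₂)ΔT = P·[1/(A₁E₁) + 1/(A₂E₂)].
|α₁ − α₂|·ΔT = 3.6×10⁻⁶ × 196 = 0.0007056.
1/(A₁E₁) + 1/(A₂E₂) = 1/(2350×44×10³) + 1/(2075×69×10³) = 1.666×10⁻⁸ N⁻¹.
So P = 0.0007056 / 1.666×10⁻⁸ = 42.36 kN.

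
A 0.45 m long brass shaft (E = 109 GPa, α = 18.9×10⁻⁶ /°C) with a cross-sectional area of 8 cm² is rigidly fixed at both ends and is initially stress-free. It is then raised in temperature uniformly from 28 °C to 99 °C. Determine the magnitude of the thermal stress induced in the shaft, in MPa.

σ ≈ 146 MPa (compressive)

The supports are rigid, so the total axial strain is zero. The restrained thermal strain is ε = αΔT = 18.9×10⁻⁶ × 71 = 1341.9×10⁻⁶.
Hence σ = E·αΔT = 109×10³ × 1341.9×10⁻⁶ = 146.3 MPa, compressive.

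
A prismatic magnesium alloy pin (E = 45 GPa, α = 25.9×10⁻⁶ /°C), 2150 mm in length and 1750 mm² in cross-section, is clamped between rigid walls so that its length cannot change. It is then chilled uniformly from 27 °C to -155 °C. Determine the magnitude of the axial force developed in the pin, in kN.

P ≈ 371 kN (tensile)

With zero net strain, σ = E·αΔT = 45 GPa × 25.9×10⁻⁶ × 182 = 212.1 MPa.
P = AEαΔT = 1750 × 45×10³ × 25.9×10⁻⁶ × 182 = 371.2 kN (tensile).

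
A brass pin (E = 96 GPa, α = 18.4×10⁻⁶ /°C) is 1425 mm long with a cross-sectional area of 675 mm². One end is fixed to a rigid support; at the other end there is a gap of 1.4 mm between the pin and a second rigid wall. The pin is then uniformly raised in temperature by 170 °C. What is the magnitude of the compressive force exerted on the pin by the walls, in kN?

P ≈ 139 kN

Free thermal elongation = αΔT L = 18.4×10⁻⁶ × 170 × 1425 = 4.457 mm.
This exceeds the 1.4 mm gap, so the wall pushes back. The portion of expansion that must be recovered elastically is δ_free − gap = 4.457 − 1.4 = 3.057 mm.
That suppressed elongation corresponds to σ = E·Δ/L = 96×10³ × 3.057/1425 = 206 MPa.
Force on the wall = σA = 206 × 675 mm² = 139 kN.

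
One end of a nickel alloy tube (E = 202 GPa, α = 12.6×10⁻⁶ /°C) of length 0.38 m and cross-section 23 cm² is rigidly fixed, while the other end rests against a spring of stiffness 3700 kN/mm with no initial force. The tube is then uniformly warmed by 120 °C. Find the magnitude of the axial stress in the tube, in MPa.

Free thermal expansion: δ_free = αΔT L = 12.6×10⁻⁶ × 120 × 380 = 0.5746 mm.
With a force P in the spring, the elastic change of the tube is PL/(AE) and that of the spring is P/k; compatibility requires their sum to equal δ_free.
So P = δ_free / [L/(AE) + 1/k] = 0.5746 / [ 380/(2300×202×10³) + 1/(3700×10³) ].
P = 0.5746 / 1.088×10⁻⁶ = 528000 N.
σ = P/A = 528000/2300 = 229.6 MPa.

σ ≈ 230 MPa (compressive)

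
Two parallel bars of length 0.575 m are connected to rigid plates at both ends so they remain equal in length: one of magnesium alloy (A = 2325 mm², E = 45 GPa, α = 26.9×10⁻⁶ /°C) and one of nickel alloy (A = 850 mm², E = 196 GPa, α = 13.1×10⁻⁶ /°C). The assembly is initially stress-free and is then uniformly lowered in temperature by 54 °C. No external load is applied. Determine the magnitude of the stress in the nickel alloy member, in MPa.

Equilibrium of a rigid end plate with no external load gives equal and opposite internal forces ±P in the two members. Since α_{magnesium alloy} > α_{nickel alloy}, cooling drives the magnesium alloy into tension and the nickel alloy into compression.
Setting the final lengths equal and cancelling L: (α₁ − α₂)ΔT = P/(A₁E₁) + P/(A₂E₂).
|α₁ − α₂|·ΔT = 13.8×10⁻⁶ × 54 = 0.0007452.
1/(A₁E₁) + 1/(A₂E₂) = 1/(2325×45×10³) + 1/(850×196×10³) = 1.556×10⁻⁸ N⁻¹.
P = 0.0007452 / 1.556×10⁻⁸ = 47890 N = 47.89 kN.
σ_{nickel alloy} = P/A₂ = 47890/850 = 56.34 MPa, compressive.

σ ≈ 56.3 MPa (compressive)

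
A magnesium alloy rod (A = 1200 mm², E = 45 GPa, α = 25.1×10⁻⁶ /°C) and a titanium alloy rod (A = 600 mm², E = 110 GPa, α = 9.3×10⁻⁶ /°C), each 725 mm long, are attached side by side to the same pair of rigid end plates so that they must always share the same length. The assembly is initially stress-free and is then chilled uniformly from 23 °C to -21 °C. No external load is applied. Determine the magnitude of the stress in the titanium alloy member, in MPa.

σ ≈ 34.4 MPa (compressive)

The magnesium alloy has the larger α, so on cooling it would change length more than the titanium alloy if both were free. The rigid plates force a common final length, so the magnesium alloy is put into tension and the titanium alloy into compression, with equal and opposite forces P (no external load).
Setting the final lengths equal and cancelling L: (α₁ − α₂)ΔT = P/(A₁E₁) + P/(A₂E₂).
|α₁ − α₂|·ΔT = 15.8×10⁻⁶ × 44 = 0.0006952.
1/(A₁E₁) + 1/(A₂E₂) = 1/(1200×45×10³) + 1/(600×110×10³) = 3.367×10⁻⁸ N⁻¹.
P = 0.0006952 / 3.367×10⁻⁸ = 20650 N = 20.65 kN.
σ_{titanium alloy} = P/A₂ = 20650/600 = 34.41 MPa, compressive.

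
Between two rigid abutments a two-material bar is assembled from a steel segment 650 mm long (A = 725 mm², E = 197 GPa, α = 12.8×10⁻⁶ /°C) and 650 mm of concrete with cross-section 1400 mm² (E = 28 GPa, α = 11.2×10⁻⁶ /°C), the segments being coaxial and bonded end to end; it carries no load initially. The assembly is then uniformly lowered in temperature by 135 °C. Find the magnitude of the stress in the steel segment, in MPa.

With the walls removed the bar would change length by δ_free = Σ αᵢΔT Lᵢ = 12.8×10⁻⁶×135×650 + 11.2×10⁻⁶×135×650 = 2.106 mm.
Since the ends are fixed, an axial force P builds up, equal in every segment, with P · Σ Lᵢ/(AᵢEᵢ) = δ_free.
Σ Lᵢ/(AᵢEᵢ) = 650/(725×197×10³) + 650/(1400×28×10³) = 2.113×10⁻⁵ mm/N.
P = 2.106 / 2.113×10⁻⁵ = 99660 N = 99.66 kN, tensile.
σ_{steel} = P / A = 99660 / 725 = 137.5 MPa.

σ ≈ 137 MPa (tensile)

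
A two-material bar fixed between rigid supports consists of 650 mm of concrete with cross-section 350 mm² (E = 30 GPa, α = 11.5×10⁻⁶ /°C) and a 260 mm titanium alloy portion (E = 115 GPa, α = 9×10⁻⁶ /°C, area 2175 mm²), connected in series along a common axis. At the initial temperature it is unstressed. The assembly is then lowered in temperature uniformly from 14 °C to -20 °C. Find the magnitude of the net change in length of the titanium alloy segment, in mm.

Free thermal contraction of the whole bar: Σ αᵢΔT Lᵢ = 11.5×10⁻⁶×34×650 + 9×10⁻⁶×34×260 = 0.3337 mm.
The rigid supports impose zero overall length change; the single axial force P common to all segments must satisfy P Σ Lᵢ/(AᵢEᵢ) = δ_free.
Σ Lᵢ/(AᵢEᵢ) = 650/(350×30×10³) + 260/(2175×115×10³) = 6.294×10⁻⁵ mm/N.
Hence P = δ_free / Σ(L/AE) = 0.3337/6.294×10⁻⁵ = 5.302 kN (tensile).
For the titanium alloy segment, free thermal change = 9×10⁻⁶×34×260 = 0.07956 mm and elastic change from P = 5302×260/(2175×115×10³) = 0.005511 mm; these oppose, so the net change is 0.074 mm (segment shortens).

|ΔL| ≈ 0.074 mm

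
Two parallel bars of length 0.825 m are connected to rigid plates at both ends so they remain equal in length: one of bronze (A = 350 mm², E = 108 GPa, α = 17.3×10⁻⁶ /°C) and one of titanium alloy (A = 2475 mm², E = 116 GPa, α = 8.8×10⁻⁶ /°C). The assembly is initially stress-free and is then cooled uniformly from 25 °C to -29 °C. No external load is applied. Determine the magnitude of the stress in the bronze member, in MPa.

σ ≈ 43.8 MPa (tensile)

The bronze has the larger α, so on cooling it would change length more than the titanium alloy if both were free. The rigid plates force a common final length, so the bronze is put into tension and the titanium alloy into compression, with equal and opposite forces P (no external load).
Compatibility of the two members (thermal + elastic change equal): (α₁ − α₂)ΔT = P·[1/(A₁E₁) + 1/(A₂E₂)].
|α₁ − α₂|·ΔT = 8.5×10⁻⁶ × 54 = 0.000459.
1/(A₁E₁) + 1/(A₂E₂) = 1/(350×108×10³) + 1/(2475×116×10³) = 2.994×10⁻⁸ N⁻¹.
So P = 0.000459 / 2.994×10⁻⁸ = 15.33 kN.
σ_{bronze} = P/A₁ = 15330/350 = 43.8 MPa, tensile.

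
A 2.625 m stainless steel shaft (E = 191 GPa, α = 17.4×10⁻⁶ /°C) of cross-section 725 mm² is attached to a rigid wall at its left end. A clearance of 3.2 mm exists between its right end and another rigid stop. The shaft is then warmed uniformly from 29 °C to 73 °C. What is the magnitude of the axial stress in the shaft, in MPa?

σ ≈ 0 MPa

Unrestrained expansion: δ_free = αΔT L = 17.4×10⁻⁶ × 44 × 2625 = 2.01 mm.
Since δ_free = 2.01 mm is less than the 3.2 mm gap, the shaft never touches the wall. No axial force develops.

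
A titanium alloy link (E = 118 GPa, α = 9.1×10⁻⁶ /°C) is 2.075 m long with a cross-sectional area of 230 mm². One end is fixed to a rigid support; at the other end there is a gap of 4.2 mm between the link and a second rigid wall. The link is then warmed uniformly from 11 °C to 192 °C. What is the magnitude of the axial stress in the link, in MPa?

σ ≈ 0 MPa

If the wall were absent the link would grow by αΔT L = 9.1×10⁻⁶ × 181 × 2075 = 3.418 mm.
This is smaller than the 4.2 mm clearance, so the link expands freely without reaching the stop — the stress is zero.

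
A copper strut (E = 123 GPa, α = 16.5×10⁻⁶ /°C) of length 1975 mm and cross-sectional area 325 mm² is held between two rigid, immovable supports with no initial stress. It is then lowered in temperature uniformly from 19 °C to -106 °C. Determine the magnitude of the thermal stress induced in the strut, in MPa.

σ ≈ 254 MPa (tensile)

The supports are rigid, so the total axial strain is zero. The restrained thermal strain is ε = αΔT = 16.5×10⁻⁶ × 125 = 2062.5×10⁻⁶.
σ = EαΔT = 123×10³ × 16.5×10⁻⁶ × 125 = 253.7 MPa (tensile; the strut is trying to contract).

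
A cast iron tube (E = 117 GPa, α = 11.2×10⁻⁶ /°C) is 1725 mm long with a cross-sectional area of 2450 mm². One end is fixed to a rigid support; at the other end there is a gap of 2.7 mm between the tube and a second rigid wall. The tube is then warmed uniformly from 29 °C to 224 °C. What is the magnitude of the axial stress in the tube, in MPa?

σ ≈ 72.4 MPa (compressive)

Unrestrained expansion: δ_free = αΔT L = 11.2×10⁻⁶ × 195 × 1725 = 3.767 mm.
The gap closes (δ_free > 2.7 mm) and the wall then resists a further 3.767 − 2.7 = 1.067 mm of expansion.
Compatibility: PL/(AE) = 1.067 mm, so σ = P/A = E × (1.067/1725) = 72.4 MPa.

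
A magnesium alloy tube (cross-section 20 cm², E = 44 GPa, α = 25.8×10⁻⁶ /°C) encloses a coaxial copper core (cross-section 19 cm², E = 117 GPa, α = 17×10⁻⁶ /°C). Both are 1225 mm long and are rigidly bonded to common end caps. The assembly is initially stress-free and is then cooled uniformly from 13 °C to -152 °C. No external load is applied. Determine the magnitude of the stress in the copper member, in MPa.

σ ≈ 48.2 MPa (compressive)

The magnesium alloy has the larger α, so on cooling it would change length more than the copper if both were free. The rigid plates force a common final length, so the magnesium alloy is put into tension and the copper into compression, with equal and opposite forces P (no external load).
Setting the final lengths equal and cancelling L: (α₁ − α₂)ΔT = P/(A₁E₁) + P/(A₂E₂).
|α₁ − α₂|·ΔT = 8.8×10⁻⁶ × 165 = 0.001452.
1/(A₁E₁) + 1/(A₂E₂) = 1/(2000×44×10³) + 1/(1900×117×10³) = 1.586×10⁻⁸ N⁻¹.
So P = 0.001452 / 1.586×10⁻⁸ = 91.54 kN.
σ_{copper} = P/A₂ = 91540/1900 = 48.18 MPa, compressive.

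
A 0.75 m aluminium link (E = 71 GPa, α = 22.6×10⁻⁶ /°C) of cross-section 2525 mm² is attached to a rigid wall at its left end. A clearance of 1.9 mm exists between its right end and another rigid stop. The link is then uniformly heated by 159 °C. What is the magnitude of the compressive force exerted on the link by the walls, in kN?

P ≈ 190 kN

Free thermal elongation = αΔT L = 22.6×10⁻⁶ × 159 × 750 = 2.695 mm.
This exceeds the 1.9 mm gap, so the wall pushes back. The portion of expansion that must be recovered elastically is δ_free − gap = 2.695 − 1.9 = 0.7951 mm.
Compatibility: PL/(AE) = 0.7951 mm, so σ = P/A = E × (0.7951/750) = 75.26 MPa.
P = σA = 75.26 × 2525 = 190 kN.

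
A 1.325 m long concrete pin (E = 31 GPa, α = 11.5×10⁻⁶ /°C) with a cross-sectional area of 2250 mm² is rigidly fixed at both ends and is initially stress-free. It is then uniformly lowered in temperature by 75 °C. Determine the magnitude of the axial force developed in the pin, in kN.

Full restraint means ε = 0, so the stress is σ = EαΔT = 31×10³ × 11.5×10⁻⁶ × 75 = 26.74 MPa.
P = AEαΔT = 2250 × 31×10³ × 11.5×10⁻⁶ × 75 = 60.16 kN (tensile).

P ≈ 60.2 kN (tensile)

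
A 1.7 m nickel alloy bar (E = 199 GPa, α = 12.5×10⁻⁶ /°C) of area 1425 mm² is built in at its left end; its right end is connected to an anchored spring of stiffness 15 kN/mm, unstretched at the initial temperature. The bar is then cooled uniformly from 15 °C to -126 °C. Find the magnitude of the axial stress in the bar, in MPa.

σ ≈ 28.9 MPa (tensile)

Free thermal contraction: δ_free = αΔT L = 12.5×10⁻⁶ × 141 × 1700 = 2.996 mm.
Let P be the tensile force in the spring. The bar extends elastically by PL/(AE) and the spring stretches by P/k; together these equal δ_free.
P [ L/(AE) + 1/k ] = δ_free → P [ 1700/(1425×199×10³) + 1/(15×10³) ] = 2.996.
P = 2.996 / 7.266×10⁻⁵ = 41240 N.
σ = P/A = 41240/1425 = 28.94 MPa.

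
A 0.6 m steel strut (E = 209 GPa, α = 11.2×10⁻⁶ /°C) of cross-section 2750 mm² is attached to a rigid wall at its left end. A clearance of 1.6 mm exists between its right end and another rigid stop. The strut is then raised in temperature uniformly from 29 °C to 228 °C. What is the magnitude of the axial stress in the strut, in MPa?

σ ≈ 0 MPa

Free thermal elongation = αΔT L = 11.2×10⁻⁶ × 199 × 600 = 1.337 mm.
Since δ_free = 1.34 mm is less than the 1.6 mm gap, the strut never touches the wall. No axial force develops.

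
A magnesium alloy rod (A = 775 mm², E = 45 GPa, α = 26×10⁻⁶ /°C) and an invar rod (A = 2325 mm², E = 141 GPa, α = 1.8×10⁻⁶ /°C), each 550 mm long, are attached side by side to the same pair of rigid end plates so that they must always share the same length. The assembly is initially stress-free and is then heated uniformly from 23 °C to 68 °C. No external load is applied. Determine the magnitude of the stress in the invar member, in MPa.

σ ≈ 14.8 MPa (tensile)

Equilibrium of a rigid end plate with no external load gives equal and opposite internal forces ±P in the two members. Since α_{magnesium alloy} > α_{invar}, heating drives the magnesium alloy into compression and the invar into tension.
Equating the net (thermal + elastic) strains gives |α₁ − α₂|·ΔT = P·[1/(A₁E₁) + 1/(A₂E₂)].
|α₁ − α₂|·ΔT = 24.2×10⁻⁶ × 45 = 0.001089.
1/(A₁E₁) + 1/(A₂E₂) = 1/(775×45×10³) + 1/(2325×141×10³) = 3.172×10⁻⁸ N⁻¹.
So P = 0.001089 / 3.172×10⁻⁸ = 34.33 kN.
σ_{invar} = P/A₂ = 34330/2325 = 14.76 MPa, tensile.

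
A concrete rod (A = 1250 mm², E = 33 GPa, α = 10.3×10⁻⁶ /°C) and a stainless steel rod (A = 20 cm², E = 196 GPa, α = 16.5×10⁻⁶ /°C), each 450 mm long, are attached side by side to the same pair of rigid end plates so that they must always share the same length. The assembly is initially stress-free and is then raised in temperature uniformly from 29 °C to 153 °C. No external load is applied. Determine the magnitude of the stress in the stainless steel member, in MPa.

The stainless steel has the larger α, so on heating it would change length more than the concrete if both were free. The rigid plates force a common final length, so the stainless steel is put into compression and the concrete into tension, with equal and opposite forces P (no external load).
Compatibility of the two members (thermal + elastic change equal): (α₁ − α₂)ΔT = P·[1/(A₁E₁) + 1/(A₂E₂)].
|α₁ − α₂|·ΔT = 6.2×10⁻⁶ × 124 = 0.0007688.
1/(A₁E₁) + 1/(A₂E₂) = 1/(1250×33×10³) + 1/(2000×196×10³) = 2.679×10⁻⁸ N⁻¹.
So P = 0.0007688 / 2.679×10⁻⁸ = 28.69 kN.
σ_{stainless steel} = P/A₂ = 28690/2000 = 14.35 MPa, compressive.

σ ≈ 14.3 MPa (compressive)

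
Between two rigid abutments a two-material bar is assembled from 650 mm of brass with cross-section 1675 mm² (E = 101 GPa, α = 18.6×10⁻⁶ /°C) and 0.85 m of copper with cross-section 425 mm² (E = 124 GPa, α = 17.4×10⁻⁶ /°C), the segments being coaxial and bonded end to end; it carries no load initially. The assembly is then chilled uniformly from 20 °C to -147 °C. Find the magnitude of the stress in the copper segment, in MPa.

Free thermal contraction of the whole bar: Σ αᵢΔT Lᵢ = 18.6×10⁻⁶×167×650 + 17.4×10⁻⁶×167×850 = 4.489 mm.
The rigid supports impose zero overall length change; the single axial force P common to all segments must satisfy P Σ Lᵢ/(AᵢEᵢ) = δ_free.
The series flexibility is Σ Lᵢ/(AᵢEᵢ) = 650/(1675×101×10³) + 850/(425×124×10³) = 1.997×10⁻⁵ mm/N.
So P = 4.489 / 1.997×10⁻⁵ = 224.8 kN, tensile.
σ_{copper} = P / A = 224800 / 425 = 528.9 MPa.

σ ≈ 529 MPa (tensile)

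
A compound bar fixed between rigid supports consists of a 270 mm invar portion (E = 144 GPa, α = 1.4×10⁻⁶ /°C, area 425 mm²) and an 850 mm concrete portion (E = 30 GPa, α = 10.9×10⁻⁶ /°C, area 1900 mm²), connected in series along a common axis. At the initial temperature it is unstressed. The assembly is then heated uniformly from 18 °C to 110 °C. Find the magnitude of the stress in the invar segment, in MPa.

σ ≈ 108 MPa (compressive)

Free thermal expansion of the whole bar: Σ αᵢΔT Lᵢ = 1.4×10⁻⁶×92×270 + 10.9×10⁻⁶×92×850 = 0.8872 mm.
Since the ends are fixed, an axial force P builds up, equal in every segment, with P · Σ Lᵢ/(AᵢEᵢ) = δ_free.
Σ Lᵢ/(AᵢEᵢ) = 270/(425×144×10³) + 850/(1900×30×10³) = 1.932×10⁻⁵ mm/N.
P = 0.8872 / 1.932×10⁻⁵ = 45910 N = 45.91 kN, compressive.
σ_{invar} = P / A = 45910 / 425 = 108 MPa.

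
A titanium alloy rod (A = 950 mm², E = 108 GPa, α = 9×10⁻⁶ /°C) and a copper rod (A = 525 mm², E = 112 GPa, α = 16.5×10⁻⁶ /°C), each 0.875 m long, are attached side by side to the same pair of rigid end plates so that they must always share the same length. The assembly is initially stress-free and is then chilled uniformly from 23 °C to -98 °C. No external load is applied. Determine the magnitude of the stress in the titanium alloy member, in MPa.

Both members must finish at the same length. With the larger α, the copper tends to over-contract; the plates restrain it, putting the copper in tension and the titanium alloy in compression. With no external load the two internal forces are equal and opposite, magnitude P.
Equating the net (thermal + elastic) strains gives |α₁ − α₂|·ΔT = P·[1/(A₁E₁) + 1/(A₂E₂)].
|α₁ − α₂|·ΔT = 7.5×10⁻⁶ × 121 = 0.0009075.
1/(A₁E₁) + 1/(A₂E₂) = 1/(950×108×10³) + 1/(525×112×10³) = 2.675×10⁻⁸ N⁻¹.
So P = 0.0009075 / 2.675×10⁻⁸ = 33.92 kN.
σ_{titanium alloy} = P/A₁ = 33920/950 = 35.71 MPa, compressive.

σ ≈ 35.7 MPa (compressive)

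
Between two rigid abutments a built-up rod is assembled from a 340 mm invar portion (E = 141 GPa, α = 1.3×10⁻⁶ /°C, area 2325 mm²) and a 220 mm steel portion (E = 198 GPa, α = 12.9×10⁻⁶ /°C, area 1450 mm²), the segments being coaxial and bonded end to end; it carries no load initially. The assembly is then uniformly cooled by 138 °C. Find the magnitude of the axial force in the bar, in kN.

Free thermal contraction of the whole bar: Σ αᵢΔT Lᵢ = 1.3×10⁻⁶×138×340 + 12.9×10⁻⁶×138×220 = 0.4526 mm.
The walls prevent any net length change, so an axial force P (same in every segment) develops. Compatibility: P · Σ Lᵢ/(AᵢEᵢ) = δ_free.
The series flexibility is Σ Lᵢ/(AᵢEᵢ) = 340/(2325×141×10³) + 220/(1450×198×10³) = 1.803×10⁻⁶ mm/N.
So P = 0.4526 / 1.803×10⁻⁶ = 251 kN, tensile.

P ≈ 251 kN (tensile)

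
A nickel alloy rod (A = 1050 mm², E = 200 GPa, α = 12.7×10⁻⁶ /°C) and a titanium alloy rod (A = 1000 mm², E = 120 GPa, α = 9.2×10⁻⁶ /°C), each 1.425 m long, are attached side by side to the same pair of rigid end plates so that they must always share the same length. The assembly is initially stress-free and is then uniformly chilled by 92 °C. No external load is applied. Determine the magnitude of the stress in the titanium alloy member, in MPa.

σ ≈ 24.6 MPa (compressive)

The nickel alloy has the larger α, so on cooling it would change length more than the titanium alloy if both were free. The rigid plates force a common final length, so the nickel alloy is put into tension and the titanium alloy into compression, with equal and opposite forces P (no external load).
Compatibility of the two members (thermal + elastic change equal): (α₁ − α₂)ΔT = P·[1/(A₁E₁) + 1/(A₂E₂)].
|α₁ − α₂|·ΔT = 3.5×10⁻⁶ × 92 = 0.000322.
1/(A₁E₁) + 1/(A₂E₂) = 1/(1050×200×10³) + 1/(1000×120×10³) = 1.31×10⁻⁸ N⁻¹.
So P = 0.000322 / 1.31×10⁻⁸ = 24.59 kN.
σ_{titanium alloy} = P/A₂ = 24590/1000 = 24.59 MPa, compressive.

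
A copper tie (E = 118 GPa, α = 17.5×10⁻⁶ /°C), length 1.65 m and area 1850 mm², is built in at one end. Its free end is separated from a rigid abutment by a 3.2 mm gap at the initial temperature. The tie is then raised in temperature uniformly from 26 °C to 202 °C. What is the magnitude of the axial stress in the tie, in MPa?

If the wall were absent the tie would grow by αΔT L = 17.5×10⁻⁶ × 176 × 1650 = 5.082 mm.
After closing the 3.2 mm clearance, 5.082 − 3.2 = 1.882 mm of expansion remains to be suppressed by the wall.
That suppressed elongation corresponds to σ = E·Δ/L = 118×10³ × 1.882/1650 = 134.6 MPa.

σ ≈ 135 MPa (compressive)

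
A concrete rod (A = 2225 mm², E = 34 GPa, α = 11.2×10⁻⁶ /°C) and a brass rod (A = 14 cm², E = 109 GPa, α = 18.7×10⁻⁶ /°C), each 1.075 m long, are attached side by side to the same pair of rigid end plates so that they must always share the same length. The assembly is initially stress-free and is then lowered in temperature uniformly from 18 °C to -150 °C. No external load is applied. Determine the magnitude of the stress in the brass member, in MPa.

σ ≈ 45.5 MPa (tensile)

Both members must finish at the same length. With the larger α, the brass tends to over-contract; the plates restrain it, putting the brass in tension and the concrete in compression. With no external load the two internal forces are equal and opposite, magnitude P.
Compatibility of the two members (thermal + elastic change equal): (α₁ − α₂)ΔT = P·[1/(A₁E₁) + 1/(A₂E₂)].
|α₁ − α₂|·ΔT = 7.5×10⁻⁶ × 168 = 0.00126.
1/(A₁E₁) + 1/(A₂E₂) = 1/(2225×34×10³) + 1/(1400×109×10³) = 1.977×10⁻⁸ N⁻¹.
P = 0.00126 / 1.977×10⁻⁸ = 63730 N = 63.73 kN.
σ_{brass} = P/A₂ = 63730/1400 = 45.52 MPa, tensile.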